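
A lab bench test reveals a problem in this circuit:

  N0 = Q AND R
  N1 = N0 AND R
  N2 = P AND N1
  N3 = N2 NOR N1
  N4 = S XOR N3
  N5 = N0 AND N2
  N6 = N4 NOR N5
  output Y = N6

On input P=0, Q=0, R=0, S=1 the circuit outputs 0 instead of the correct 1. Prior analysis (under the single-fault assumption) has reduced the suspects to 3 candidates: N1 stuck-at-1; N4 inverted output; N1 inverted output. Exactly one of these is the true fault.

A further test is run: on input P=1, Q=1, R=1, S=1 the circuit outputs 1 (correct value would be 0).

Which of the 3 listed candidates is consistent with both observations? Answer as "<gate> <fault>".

Evaluate each candidate on input P=1, Q=1, R=1, S=1:
  N1 stuck-at-1: N0=1, N1=1 [stuck-at-1], N2=1, N3=0, N4=1, N5=1, N6=0 → 0 — eliminated
  N4 inverted output: N0=1, N1=1, N2=1, N3=0, N4=0 [inverted output], N5=1, N6=0 → 0 — eliminated
  N1 inverted output: N0=1, N1=0 [inverted output], N2=0, N3=1, N4=0, N5=0, N6=1 → 1 — matches
Only N1 inverted output reproduces the observed 1.

N1 inverted output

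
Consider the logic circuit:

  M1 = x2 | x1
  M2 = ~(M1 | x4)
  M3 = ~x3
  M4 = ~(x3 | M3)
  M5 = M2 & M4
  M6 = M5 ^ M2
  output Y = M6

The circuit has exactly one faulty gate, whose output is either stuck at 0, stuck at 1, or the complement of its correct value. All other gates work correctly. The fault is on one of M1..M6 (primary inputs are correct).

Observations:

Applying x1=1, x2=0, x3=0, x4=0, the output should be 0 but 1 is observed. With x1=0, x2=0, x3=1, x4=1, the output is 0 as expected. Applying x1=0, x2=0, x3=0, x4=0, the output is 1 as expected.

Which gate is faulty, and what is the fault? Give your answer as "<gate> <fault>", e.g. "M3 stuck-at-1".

Fault-free values for test 1 (x1=1, x2=0, x3=0, x4=0): M1=1, M2=0, M3=1, M4=0, M5=0, M6=0, giving Y=0. Observed 1.
Test 1: faults giving observed 1 are {M1 stuck-at-0, M1 inverted output, M2 stuck-at-1, M2 inverted output, M5 stuck-at-1, M5 inverted output, M6 stuck-at-1, M6 inverted output}.
Test 2 (x1=0, x2=0, x3=1, x4=1): fault-free M1=0, M2=0, M3=0, M4=0, M5=0, M6=0 → 0; observed 0. Eliminates M2 stuck-at-1, M2 inverted output, M5 stuck-at-1, M5 inverted output, M6 stuck-at-1, M6 inverted output.
Test 3 (x1=0, x2=0, x3=0, x4=0): fault-free M1=0, M2=1, M3=1, M4=0, M5=0, M6=1 → 1; observed 1. Eliminates M1 inverted output.
Only M1 stuck-at-0 is consistent with every test.

M1 stuck-at-0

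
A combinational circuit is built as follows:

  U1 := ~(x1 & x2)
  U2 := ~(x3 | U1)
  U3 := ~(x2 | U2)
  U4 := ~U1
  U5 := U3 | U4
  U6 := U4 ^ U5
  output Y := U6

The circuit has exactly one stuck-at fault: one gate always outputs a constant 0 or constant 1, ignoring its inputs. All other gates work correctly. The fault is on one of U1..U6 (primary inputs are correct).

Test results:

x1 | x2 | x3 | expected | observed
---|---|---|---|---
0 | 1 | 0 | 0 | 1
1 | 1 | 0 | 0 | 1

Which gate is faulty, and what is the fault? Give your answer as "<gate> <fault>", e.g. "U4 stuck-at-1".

U6 stuck-at-1

Fault-free values for test 1 (x1=0, x2=1, x3=0): U1=1, U2=0, U3=0, U4=0, U5=0, U6=0, giving Y=0. Observed 1.
Test 1: faults giving observed 1 are {U3 stuck-at-1, U5 stuck-at-1, U6 stuck-at-1}.
Test 2 (x1=1, x2=1, x3=0): fault-free U1=0, U2=1, U3=0, U4=1, U5=1, U6=0 → 0; observed 1. Eliminates U3 stuck-at-1, U5 stuck-at-1.
Only U6 stuck-at-1 is consistent with every test.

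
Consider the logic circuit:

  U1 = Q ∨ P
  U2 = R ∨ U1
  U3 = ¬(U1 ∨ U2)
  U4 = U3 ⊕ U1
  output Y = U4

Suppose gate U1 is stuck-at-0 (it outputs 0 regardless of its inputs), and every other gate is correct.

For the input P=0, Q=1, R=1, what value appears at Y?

0

Propagate with U1 forced: U1=0 [stuck-at-0], U2=1, U3=0, U4=0.
So Y = 0. (Without the fault it would be 1.)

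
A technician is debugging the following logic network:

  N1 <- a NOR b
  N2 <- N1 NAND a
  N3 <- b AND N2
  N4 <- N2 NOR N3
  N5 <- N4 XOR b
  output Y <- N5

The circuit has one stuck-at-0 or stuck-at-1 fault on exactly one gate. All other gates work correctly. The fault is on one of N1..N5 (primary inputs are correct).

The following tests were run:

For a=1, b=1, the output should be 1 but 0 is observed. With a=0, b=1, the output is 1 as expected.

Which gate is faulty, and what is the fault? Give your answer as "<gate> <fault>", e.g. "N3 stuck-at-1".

N1 stuck-at-1

Fault-free values for test 1 (a=1, b=1): N1=0, N2=1, N3=1, N4=0, N5=1, giving Y=1. Observed 0.
Test 1: faults giving observed 0 are {N1 stuck-at-1, N2 stuck-at-0, N4 stuck-at-1, N5 stuck-at-0}.
Test 2 (a=0, b=1): fault-free N1=0, N2=1, N3=1, N4=0, N5=1 → 1; observed 1. Eliminates N2 stuck-at-0, N4 stuck-at-1, N5 stuck-at-0.
Only N1 stuck-at-1 is consistent with every test.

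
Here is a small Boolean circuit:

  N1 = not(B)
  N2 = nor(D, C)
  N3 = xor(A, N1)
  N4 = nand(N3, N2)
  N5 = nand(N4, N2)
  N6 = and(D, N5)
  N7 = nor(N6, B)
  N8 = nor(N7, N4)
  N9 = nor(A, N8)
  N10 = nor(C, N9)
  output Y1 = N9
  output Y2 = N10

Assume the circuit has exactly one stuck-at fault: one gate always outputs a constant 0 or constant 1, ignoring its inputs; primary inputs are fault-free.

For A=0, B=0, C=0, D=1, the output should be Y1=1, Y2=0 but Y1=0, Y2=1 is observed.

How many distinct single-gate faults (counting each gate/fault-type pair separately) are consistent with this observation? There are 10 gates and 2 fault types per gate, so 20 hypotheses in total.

4

Fault-free: N1=1, N2=0, N3=1, N4=1, N5=1, N6=1, N7=0, N8=0, N9=1, N10=0 → Y1=1, Y2=0. Observed Y1=0, Y2=1.
  N1: none of the 2 fault types match ✗
  N2: stuck-at-1 ✓; others ✗
  N3: none of the 2 fault types match ✗
  N4: stuck-at-0 ✓; others ✗
  N5: none of the 2 fault types match ✗
  N6: none of the 2 fault types match ✗
  N7: none of the 2 fault types match ✗
  N8: stuck-at-1 ✓; others ✗
  N9: stuck-at-0 ✓; others ✗
  N10: none of the 2 fault types match ✗
Consistent faults: {N2 stuck-at-1, N4 stuck-at-0, N8 stuck-at-1, N9 stuck-at-0} — 4 in all.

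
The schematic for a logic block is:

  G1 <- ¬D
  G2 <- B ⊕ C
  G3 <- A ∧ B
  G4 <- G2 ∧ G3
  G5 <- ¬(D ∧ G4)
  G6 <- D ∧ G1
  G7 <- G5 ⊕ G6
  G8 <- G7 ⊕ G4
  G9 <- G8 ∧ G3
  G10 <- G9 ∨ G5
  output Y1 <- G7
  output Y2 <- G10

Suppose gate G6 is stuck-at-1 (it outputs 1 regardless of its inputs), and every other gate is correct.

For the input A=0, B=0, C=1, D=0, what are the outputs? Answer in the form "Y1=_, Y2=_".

Y1=0, Y2=1

Propagate with G6 forced: G1=1, G2=1, G3=0, G4=0, G5=1, G6=1 [stuck-at-1], G7=0, G8=0, G9=0, G10=1.
So the outputs are Y1=0, Y2=1. (Without the fault they would be Y1=1, Y2=1.)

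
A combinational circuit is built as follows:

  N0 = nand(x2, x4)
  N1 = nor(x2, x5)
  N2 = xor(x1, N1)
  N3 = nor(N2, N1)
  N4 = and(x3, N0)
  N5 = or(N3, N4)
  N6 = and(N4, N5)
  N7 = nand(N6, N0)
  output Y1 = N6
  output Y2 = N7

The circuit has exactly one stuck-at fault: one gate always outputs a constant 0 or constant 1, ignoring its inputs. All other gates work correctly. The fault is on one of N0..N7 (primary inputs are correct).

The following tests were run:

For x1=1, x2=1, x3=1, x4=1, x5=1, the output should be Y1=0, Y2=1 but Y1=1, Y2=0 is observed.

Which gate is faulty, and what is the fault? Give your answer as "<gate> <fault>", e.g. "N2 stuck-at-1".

Fault-free values for test 1 (x1=1, x2=1, x3=1, x4=1, x5=1): N0=0, N1=0, N2=1, N3=0, N4=0, N5=0, N6=0, N7=1, giving Y1=0, Y2=1. Observed Y1=1, Y2=0.
Test 1: faults giving observed Y1=1, Y2=0 are {N0 stuck-at-1}.
Only N0 stuck-at-1 is consistent with every test.

N0 stuck-at-1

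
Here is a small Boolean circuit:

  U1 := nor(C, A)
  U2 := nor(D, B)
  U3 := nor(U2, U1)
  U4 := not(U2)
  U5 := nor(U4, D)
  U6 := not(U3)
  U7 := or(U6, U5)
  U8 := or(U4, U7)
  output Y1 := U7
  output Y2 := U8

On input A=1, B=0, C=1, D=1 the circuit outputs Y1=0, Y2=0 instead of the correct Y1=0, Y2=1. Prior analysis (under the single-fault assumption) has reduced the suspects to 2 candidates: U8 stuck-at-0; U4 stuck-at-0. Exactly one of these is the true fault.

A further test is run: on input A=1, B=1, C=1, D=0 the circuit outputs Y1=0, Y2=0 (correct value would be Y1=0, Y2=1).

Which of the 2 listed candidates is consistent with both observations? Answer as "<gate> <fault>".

U8 stuck-at-0

Evaluate each candidate on input A=1, B=1, C=1, D=0:
  U8 stuck-at-0: U1=0, U2=0, U3=1, U4=1, U5=0, U6=0, U7=0, U8=0 [stuck-at-0] → Y1=0, Y2=0 — matches
  U4 stuck-at-0: U1=0, U2=0, U3=1, U4=0 [stuck-at-0], U5=1, U6=0, U7=1, U8=1 → Y1=1, Y2=1 — eliminated
Only U8 stuck-at-0 reproduces the observed Y1=0, Y2=0.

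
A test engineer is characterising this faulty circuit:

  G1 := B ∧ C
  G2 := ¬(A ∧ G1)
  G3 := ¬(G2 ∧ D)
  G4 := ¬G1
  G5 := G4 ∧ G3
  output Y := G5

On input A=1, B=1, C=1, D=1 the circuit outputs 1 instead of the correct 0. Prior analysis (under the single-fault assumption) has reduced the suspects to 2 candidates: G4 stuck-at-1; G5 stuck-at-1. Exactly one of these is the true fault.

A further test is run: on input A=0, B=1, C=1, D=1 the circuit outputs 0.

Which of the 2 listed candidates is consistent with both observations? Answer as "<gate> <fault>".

G4 stuck-at-1

Evaluate each candidate on input A=0, B=1, C=1, D=1:
  G4 stuck-at-1: G1=1, G2=1, G3=0, G4=1 [stuck-at-1], G5=0 → 0 — matches
  G5 stuck-at-1: G1=1, G2=1, G3=0, G4=0, G5=1 [stuck-at-1] → 1 — eliminated
Only G4 stuck-at-1 reproduces the observed 0.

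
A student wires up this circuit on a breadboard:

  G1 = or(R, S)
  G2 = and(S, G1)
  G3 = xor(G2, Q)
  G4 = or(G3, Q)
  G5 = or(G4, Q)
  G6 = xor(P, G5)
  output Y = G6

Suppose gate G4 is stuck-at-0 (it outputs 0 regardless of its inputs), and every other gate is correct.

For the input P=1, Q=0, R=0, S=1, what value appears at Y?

1

Propagate with G4 forced: G1=1, G2=1, G3=1, G4=0 [stuck-at-0], G5=0, G6=1.
So Y = 1. (Without the fault it would be 0.)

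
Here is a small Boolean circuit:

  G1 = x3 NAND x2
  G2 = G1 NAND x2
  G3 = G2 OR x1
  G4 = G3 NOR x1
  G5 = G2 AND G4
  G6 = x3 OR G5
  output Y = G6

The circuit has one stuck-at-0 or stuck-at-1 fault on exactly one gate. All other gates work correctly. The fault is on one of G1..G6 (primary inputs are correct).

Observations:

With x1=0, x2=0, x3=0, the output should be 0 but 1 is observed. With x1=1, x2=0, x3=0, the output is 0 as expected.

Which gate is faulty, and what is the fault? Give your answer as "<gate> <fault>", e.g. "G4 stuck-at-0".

Fault-free values for test 1 (x1=0, x2=0, x3=0): G1=1, G2=1, G3=1, G4=0, G5=0, G6=0, giving Y=0. Observed 1.
Test 1: faults giving observed 1 are {G3 stuck-at-0, G4 stuck-at-1, G5 stuck-at-1, G6 stuck-at-1}.
Test 2 (x1=1, x2=0, x3=0): fault-free G1=1, G2=1, G3=1, G4=0, G5=0, G6=0 → 0; observed 0. Eliminates G4 stuck-at-1, G5 stuck-at-1, G6 stuck-at-1.
Only G3 stuck-at-0 is consistent with every test.

G3 stuck-at-0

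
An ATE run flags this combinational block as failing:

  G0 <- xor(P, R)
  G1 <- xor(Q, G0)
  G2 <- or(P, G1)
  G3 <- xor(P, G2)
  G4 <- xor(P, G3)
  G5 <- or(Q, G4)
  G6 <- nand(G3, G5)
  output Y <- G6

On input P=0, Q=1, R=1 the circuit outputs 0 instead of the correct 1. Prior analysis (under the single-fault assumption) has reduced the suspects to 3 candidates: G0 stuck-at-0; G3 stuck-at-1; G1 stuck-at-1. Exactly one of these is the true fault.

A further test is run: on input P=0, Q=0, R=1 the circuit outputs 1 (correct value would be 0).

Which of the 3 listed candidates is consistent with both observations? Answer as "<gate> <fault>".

Evaluate each candidate on input P=0, Q=0, R=1:
  G0 stuck-at-0: G0=0 [stuck-at-0], G1=0, G2=0, G3=0, G4=0, G5=0, G6=1 → 1 — matches
  G3 stuck-at-1: G0=1, G1=1, G2=1, G3=1 [stuck-at-1], G4=1, G5=1, G6=0 → 0 — eliminated
  G1 stuck-at-1: G0=1, G1=1 [stuck-at-1], G2=1, G3=1, G4=1, G5=1, G6=0 → 0 — eliminated
Only G0 stuck-at-0 reproduces the observed 1.

G0 stuck-at-0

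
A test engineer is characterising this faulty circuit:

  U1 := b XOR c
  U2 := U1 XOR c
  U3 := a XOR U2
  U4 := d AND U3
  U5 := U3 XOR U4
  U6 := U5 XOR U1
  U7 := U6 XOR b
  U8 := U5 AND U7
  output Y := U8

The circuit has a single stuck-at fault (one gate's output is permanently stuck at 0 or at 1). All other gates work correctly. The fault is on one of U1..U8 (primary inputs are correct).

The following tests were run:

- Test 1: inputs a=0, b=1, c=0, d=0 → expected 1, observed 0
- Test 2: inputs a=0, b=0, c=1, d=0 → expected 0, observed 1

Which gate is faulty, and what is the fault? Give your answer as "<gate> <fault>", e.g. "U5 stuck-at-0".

Fault-free values for test 1 (a=0, b=1, c=0, d=0): U1=1, U2=1, U3=1, U4=0, U5=1, U6=0, U7=1, U8=1, giving Y=1. Observed 0.
Test 1: faults giving observed 0 are {U1 stuck-at-0, U2 stuck-at-0, U3 stuck-at-0, U4 stuck-at-1, U5 stuck-at-0, U6 stuck-at-1, U7 stuck-at-0, U8 stuck-at-0}.
Test 2 (a=0, b=0, c=1, d=0): fault-free U1=1, U2=0, U3=0, U4=0, U5=0, U6=1, U7=1, U8=0 → 0; observed 1. Eliminates U2 stuck-at-0, U3 stuck-at-0, U4 stuck-at-1, U5 stuck-at-0, U6 stuck-at-1, U7 stuck-at-0, U8 stuck-at-0.
Only U1 stuck-at-0 is consistent with every test.

U1 stuck-at-0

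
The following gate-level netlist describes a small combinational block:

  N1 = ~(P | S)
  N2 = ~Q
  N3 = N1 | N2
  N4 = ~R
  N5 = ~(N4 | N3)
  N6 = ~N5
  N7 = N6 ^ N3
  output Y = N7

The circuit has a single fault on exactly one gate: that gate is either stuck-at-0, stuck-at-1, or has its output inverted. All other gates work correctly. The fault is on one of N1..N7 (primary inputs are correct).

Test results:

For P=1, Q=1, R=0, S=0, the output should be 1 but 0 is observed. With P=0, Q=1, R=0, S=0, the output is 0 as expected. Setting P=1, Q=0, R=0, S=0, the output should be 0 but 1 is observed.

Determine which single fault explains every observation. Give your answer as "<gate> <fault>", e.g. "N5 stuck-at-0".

Fault-free values for test 1 (P=1, Q=1, R=0, S=0): N1=0, N2=0, N3=0, N4=1, N5=0, N6=1, N7=1, giving Y=1. Observed 0.
Test 1: faults giving observed 0 are {N1 stuck-at-1, N1 inverted output, N2 stuck-at-1, N2 inverted output, N3 stuck-at-1, N3 inverted output, N4 stuck-at-0, N4 inverted output, N5 stuck-at-1, N5 inverted output, N6 stuck-at-0, N6 inverted output, N7 stuck-at-0, N7 inverted output}.
Test 2 (P=0, Q=1, R=0, S=0): fault-free N1=1, N2=0, N3=1, N4=1, N5=0, N6=1, N7=0 → 0; observed 0. Eliminates N1 inverted output, N3 inverted output, N5 stuck-at-1, N5 inverted output, N6 stuck-at-0, N6 inverted output, N7 inverted output.
Test 3 (P=1, Q=0, R=0, S=0): fault-free N1=0, N2=1, N3=1, N4=1, N5=0, N6=1, N7=0 → 0; observed 1. Eliminates N1 stuck-at-1, N2 stuck-at-1, N3 stuck-at-1, N4 stuck-at-0, N4 inverted output, N7 stuck-at-0.
Only N2 inverted output is consistent with every test.

N2 inverted output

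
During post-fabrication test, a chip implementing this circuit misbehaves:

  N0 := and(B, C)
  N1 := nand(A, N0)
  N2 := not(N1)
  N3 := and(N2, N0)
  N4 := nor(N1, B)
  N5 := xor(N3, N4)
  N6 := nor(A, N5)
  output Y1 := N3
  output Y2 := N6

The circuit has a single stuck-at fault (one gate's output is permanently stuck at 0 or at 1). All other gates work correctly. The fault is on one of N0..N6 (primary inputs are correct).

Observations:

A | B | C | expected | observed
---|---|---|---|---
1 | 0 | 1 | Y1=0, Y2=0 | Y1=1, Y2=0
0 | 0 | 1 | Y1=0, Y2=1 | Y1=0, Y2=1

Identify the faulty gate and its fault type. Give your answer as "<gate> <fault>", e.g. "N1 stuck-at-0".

N0 stuck-at-1

Fault-free values for test 1 (A=1, B=0, C=1): N0=0, N1=1, N2=0, N3=0, N4=0, N5=0, N6=0, giving Y1=0, Y2=0. Observed Y1=1, Y2=0.
Test 1: faults giving observed Y1=1, Y2=0 are {N0 stuck-at-1, N3 stuck-at-1}.
Test 2 (A=0, B=0, C=1): fault-free N0=0, N1=1, N2=0, N3=0, N4=0, N5=0, N6=1 → Y1=0, Y2=1; observed Y1=0, Y2=1. Eliminates N3 stuck-at-1.
Only N0 stuck-at-1 is consistent with every test.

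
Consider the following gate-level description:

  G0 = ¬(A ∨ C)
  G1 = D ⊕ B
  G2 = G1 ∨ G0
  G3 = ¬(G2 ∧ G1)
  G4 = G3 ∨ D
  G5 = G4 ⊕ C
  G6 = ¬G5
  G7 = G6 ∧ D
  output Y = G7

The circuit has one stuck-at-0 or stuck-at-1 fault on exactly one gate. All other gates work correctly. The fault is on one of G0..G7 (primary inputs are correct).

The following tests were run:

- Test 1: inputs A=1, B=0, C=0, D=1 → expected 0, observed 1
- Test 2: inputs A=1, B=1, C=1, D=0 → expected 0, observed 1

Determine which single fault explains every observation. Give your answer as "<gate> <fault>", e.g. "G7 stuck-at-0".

Fault-free values for test 1 (A=1, B=0, C=0, D=1): G0=0, G1=1, G2=1, G3=0, G4=1, G5=1, G6=0, G7=0, giving Y=0. Observed 1.
Test 1: faults giving observed 1 are {G4 stuck-at-0, G5 stuck-at-0, G6 stuck-at-1, G7 stuck-at-1}.
Test 2 (A=1, B=1, C=1, D=0): fault-free G0=0, G1=1, G2=1, G3=0, G4=0, G5=1, G6=0, G7=0 → 0; observed 1. Eliminates G4 stuck-at-0, G5 stuck-at-0, G6 stuck-at-1.
Only G7 stuck-at-1 is consistent with every test.

G7 stuck-at-1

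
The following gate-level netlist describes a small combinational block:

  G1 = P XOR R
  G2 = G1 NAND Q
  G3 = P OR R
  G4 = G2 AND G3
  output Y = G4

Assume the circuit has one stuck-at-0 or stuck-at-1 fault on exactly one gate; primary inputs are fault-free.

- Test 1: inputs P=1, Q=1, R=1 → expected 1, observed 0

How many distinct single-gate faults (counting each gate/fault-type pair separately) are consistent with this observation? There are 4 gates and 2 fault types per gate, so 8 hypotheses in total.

4

Fault-free: G1=0, G2=1, G3=1, G4=1 → 1. Observed 0.
  G1 stuck-at-0: output 1 ✗
  G1 stuck-at-1: output 0 ✓
  G2 stuck-at-0: output 0 ✓
  G2 stuck-at-1: output 1 ✗
  G3 stuck-at-0: output 0 ✓
  G3 stuck-at-1: output 1 ✗
  G4 stuck-at-0: output 0 ✓
  G4 stuck-at-1: output 1 ✗
Consistent faults: {G1 stuck-at-1, G2 stuck-at-0, G3 stuck-at-0, G4 stuck-at-0} — 4 in all.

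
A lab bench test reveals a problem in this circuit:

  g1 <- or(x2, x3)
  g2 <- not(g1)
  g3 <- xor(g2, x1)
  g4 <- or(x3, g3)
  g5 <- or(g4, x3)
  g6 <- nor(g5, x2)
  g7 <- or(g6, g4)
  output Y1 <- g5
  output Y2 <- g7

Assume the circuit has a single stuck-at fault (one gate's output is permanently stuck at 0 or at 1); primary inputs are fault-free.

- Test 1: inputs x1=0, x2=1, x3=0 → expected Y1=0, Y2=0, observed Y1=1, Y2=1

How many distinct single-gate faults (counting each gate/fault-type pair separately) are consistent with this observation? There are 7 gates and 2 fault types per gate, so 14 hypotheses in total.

4

Fault-free: g1=1, g2=0, g3=0, g4=0, g5=0, g6=0, g7=0 → Y1=0, Y2=0. Observed Y1=1, Y2=1.
  g1 stuck-at-0: output Y1=1, Y2=1 ✓
  g1 stuck-at-1: output Y1=0, Y2=0 ✗
  g2 stuck-at-0: output Y1=0, Y2=0 ✗
  g2 stuck-at-1: output Y1=1, Y2=1 ✓
  g3 stuck-at-0: output Y1=0, Y2=0 ✗
  g3 stuck-at-1: output Y1=1, Y2=1 ✓
  g4 stuck-at-0: output Y1=0, Y2=0 ✗
  g4 stuck-at-1: output Y1=1, Y2=1 ✓
  g5 stuck-at-0: output Y1=0, Y2=0 ✗
  g5 stuck-at-1: output Y1=1, Y2=0 ✗
  g6 stuck-at-0: output Y1=0, Y2=0 ✗
  g6 stuck-at-1: output Y1=0, Y2=1 ✗
  g7 stuck-at-0: output Y1=0, Y2=0 ✗
  g7 stuck-at-1: output Y1=0, Y2=1 ✗
Consistent faults: {g1 stuck-at-0, g2 stuck-at-1, g3 stuck-at-1, g4 stuck-at-1} — 4 in all.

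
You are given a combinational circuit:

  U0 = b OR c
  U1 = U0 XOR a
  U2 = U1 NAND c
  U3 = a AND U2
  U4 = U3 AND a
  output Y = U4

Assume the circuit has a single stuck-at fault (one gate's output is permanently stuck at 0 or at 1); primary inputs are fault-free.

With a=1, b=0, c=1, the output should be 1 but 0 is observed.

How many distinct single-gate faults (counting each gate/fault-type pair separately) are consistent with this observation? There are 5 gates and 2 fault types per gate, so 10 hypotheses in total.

Fault-free: U0=1, U1=0, U2=1, U3=1, U4=1 → 1. Observed 0.
  U0 stuck-at-0: output 0 ✓
  U0 stuck-at-1: output 1 ✗
  U1 stuck-at-0: output 1 ✗
  U1 stuck-at-1: output 0 ✓
  U2 stuck-at-0: output 0 ✓
  U2 stuck-at-1: output 1 ✗
  U3 stuck-at-0: output 0 ✓
  U3 stuck-at-1: output 1 ✗
  U4 stuck-at-0: output 0 ✓
  U4 stuck-at-1: output 1 ✗
Consistent faults: {U0 stuck-at-0, U1 stuck-at-1, U2 stuck-at-0, U3 stuck-at-0, U4 stuck-at-0} — 5 in all.

5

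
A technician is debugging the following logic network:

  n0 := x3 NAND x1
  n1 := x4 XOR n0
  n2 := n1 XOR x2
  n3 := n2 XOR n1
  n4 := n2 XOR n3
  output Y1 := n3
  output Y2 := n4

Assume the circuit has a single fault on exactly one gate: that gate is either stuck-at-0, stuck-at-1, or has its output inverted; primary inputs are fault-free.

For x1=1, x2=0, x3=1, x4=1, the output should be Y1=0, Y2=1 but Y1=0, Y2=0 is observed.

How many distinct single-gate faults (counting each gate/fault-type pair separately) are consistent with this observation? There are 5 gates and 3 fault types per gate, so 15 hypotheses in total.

6

Fault-free: n0=0, n1=1, n2=1, n3=0, n4=1 → Y1=0, Y2=1. Observed Y1=0, Y2=0.
  n0: stuck-at-1, inverted output ✓; others ✗
  n1: stuck-at-0, inverted output ✓; others ✗
  n2: none of the 3 fault types match ✗
  n3: none of the 3 fault types match ✗
  n4: stuck-at-0, inverted output ✓; others ✗
Consistent faults: {n0 stuck-at-1, n0 inverted output, n1 stuck-at-0, n1 inverted output, n4 stuck-at-0, n4 inverted output} — 6 in all.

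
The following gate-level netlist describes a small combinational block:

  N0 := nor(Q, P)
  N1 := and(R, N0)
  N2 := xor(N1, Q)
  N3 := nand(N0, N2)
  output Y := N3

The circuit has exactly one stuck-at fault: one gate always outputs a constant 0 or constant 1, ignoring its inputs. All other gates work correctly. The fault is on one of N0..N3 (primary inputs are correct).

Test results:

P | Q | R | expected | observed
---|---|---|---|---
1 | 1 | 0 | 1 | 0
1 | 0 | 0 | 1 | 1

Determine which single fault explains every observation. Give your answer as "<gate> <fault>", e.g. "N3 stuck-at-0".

N0 stuck-at-1

Fault-free values for test 1 (P=1, Q=1, R=0): N0=0, N1=0, N2=1, N3=1, giving Y=1. Observed 0.
Test 1: faults giving observed 0 are {N0 stuck-at-1, N3 stuck-at-0}.
Test 2 (P=1, Q=0, R=0): fault-free N0=0, N1=0, N2=0, N3=1 → 1; observed 1. Eliminates N3 stuck-at-0.
Only N0 stuck-at-1 is consistent with every test.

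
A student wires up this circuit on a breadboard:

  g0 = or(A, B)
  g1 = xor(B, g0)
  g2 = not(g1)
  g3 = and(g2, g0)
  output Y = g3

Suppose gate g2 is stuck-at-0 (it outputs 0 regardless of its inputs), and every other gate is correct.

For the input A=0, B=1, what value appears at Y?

0

Propagate with g2 forced: g0=1, g1=0, g2=0 [stuck-at-0], g3=0.
So Y = 0. (Without the fault it would be 1.)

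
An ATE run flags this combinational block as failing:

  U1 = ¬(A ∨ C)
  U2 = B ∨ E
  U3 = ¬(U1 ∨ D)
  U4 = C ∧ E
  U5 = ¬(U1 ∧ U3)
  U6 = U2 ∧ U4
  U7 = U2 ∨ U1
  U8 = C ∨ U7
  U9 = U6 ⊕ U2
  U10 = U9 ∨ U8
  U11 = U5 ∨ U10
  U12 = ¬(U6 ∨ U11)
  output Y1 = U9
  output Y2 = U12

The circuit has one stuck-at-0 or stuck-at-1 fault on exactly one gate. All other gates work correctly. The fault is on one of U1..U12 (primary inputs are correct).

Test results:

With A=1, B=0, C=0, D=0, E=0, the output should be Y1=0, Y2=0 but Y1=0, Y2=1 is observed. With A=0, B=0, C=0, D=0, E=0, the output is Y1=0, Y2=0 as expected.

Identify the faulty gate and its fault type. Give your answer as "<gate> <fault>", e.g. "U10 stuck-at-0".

U5 stuck-at-0

Fault-free values for test 1 (A=1, B=0, C=0, D=0, E=0): U1=0, U2=0, U3=1, U4=0, U5=1, U6=0, U7=0, U8=0, U9=0, U10=0, U11=1, U12=0, giving Y1=0, Y2=0. Observed Y1=0, Y2=1.
Test 1: faults giving observed Y1=0, Y2=1 are {U5 stuck-at-0, U11 stuck-at-0, U12 stuck-at-1}.
Test 2 (A=0, B=0, C=0, D=0, E=0): fault-free U1=1, U2=0, U3=0, U4=0, U5=1, U6=0, U7=1, U8=1, U9=0, U10=1, U11=1, U12=0 → Y1=0, Y2=0; observed Y1=0, Y2=0. Eliminates U11 stuck-at-0, U12 stuck-at-1.
Only U5 stuck-at-0 is consistent with every test.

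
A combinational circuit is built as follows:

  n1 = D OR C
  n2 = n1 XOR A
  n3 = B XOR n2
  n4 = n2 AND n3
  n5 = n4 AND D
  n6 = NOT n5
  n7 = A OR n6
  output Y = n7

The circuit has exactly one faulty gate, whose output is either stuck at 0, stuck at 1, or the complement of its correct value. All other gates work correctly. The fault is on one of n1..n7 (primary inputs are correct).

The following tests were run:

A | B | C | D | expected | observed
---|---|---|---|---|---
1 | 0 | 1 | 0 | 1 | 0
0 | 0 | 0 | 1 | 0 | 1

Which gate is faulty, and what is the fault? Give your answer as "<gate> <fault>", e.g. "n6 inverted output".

Fault-free values for test 1 (A=1, B=0, C=1, D=0): n1=1, n2=0, n3=0, n4=0, n5=0, n6=1, n7=1, giving Y=1. Observed 0.
Test 1: faults giving observed 0 are {n7 stuck-at-0, n7 inverted output}.
Test 2 (A=0, B=0, C=0, D=1): fault-free n1=1, n2=1, n3=1, n4=1, n5=1, n6=0, n7=0 → 0; observed 1. Eliminates n7 stuck-at-0.
Only n7 inverted output is consistent with every test.

n7 inverted output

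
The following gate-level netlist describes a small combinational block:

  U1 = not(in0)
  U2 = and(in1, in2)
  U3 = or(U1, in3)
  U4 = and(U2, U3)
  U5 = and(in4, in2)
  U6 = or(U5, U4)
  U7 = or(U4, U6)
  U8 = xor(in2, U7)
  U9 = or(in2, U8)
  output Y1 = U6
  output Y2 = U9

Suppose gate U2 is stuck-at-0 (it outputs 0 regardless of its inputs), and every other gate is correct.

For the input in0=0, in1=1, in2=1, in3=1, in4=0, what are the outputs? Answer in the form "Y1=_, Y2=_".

Propagate with U2 forced: U1=1, U2=0 [stuck-at-0], U3=1, U4=0, U5=0, U6=0, U7=0, U8=1, U9=1.
So the outputs are Y1=0, Y2=1. (Without the fault they would be Y1=1, Y2=1.)

Y1=0, Y2=1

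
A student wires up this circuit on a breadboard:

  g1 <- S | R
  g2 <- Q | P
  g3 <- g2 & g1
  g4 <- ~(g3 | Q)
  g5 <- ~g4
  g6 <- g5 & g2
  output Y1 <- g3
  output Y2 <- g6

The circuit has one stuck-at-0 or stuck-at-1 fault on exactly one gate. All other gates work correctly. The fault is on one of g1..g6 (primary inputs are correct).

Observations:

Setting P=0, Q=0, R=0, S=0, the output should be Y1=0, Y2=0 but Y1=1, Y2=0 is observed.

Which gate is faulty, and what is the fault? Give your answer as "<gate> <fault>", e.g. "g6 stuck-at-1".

Fault-free values for test 1 (P=0, Q=0, R=0, S=0): g1=0, g2=0, g3=0, g4=1, g5=0, g6=0, giving Y1=0, Y2=0. Observed Y1=1, Y2=0.
Test 1: faults giving observed Y1=1, Y2=0 are {g3 stuck-at-1}.
Only g3 stuck-at-1 is consistent with every test.

g3 stuck-at-1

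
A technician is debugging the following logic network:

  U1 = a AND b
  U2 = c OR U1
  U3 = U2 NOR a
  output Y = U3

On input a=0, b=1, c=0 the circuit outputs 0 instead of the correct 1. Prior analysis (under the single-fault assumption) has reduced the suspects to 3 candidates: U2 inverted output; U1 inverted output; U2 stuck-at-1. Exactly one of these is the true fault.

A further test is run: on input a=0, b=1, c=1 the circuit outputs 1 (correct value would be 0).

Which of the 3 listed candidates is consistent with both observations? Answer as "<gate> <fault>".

Evaluate each candidate on input a=0, b=1, c=1:
  U2 inverted output: U1=0, U2=0 [inverted output], U3=1 → 1 — matches
  U1 inverted output: U1=1 [inverted output], U2=1, U3=0 → 0 — eliminated
  U2 stuck-at-1: U1=0, U2=1 [stuck-at-1], U3=0 → 0 — eliminated
Only U2 inverted output reproduces the observed 1.

U2 inverted output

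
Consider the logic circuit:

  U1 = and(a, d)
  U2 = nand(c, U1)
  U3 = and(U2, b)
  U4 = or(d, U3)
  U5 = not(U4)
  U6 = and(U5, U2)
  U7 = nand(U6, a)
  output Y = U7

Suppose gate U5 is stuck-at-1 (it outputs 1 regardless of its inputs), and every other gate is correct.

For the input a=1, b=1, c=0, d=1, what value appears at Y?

0

Propagate with U5 forced: U1=1, U2=1, U3=1, U4=1, U5=1 [stuck-at-1], U6=1, U7=0.
So Y = 0. (Without the fault it would be 1.)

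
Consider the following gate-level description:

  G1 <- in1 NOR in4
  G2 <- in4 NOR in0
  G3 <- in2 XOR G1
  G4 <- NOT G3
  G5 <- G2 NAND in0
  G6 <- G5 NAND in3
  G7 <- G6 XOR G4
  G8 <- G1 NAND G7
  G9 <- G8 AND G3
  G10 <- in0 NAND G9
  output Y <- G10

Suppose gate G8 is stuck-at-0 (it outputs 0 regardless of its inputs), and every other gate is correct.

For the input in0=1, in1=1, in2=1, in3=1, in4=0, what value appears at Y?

1

Propagate with G8 forced: G1=0, G2=0, G3=1, G4=0, G5=1, G6=0, G7=0, G8=0 [stuck-at-0], G9=0, G10=1.
So Y = 1. (Without the fault it would be 0.)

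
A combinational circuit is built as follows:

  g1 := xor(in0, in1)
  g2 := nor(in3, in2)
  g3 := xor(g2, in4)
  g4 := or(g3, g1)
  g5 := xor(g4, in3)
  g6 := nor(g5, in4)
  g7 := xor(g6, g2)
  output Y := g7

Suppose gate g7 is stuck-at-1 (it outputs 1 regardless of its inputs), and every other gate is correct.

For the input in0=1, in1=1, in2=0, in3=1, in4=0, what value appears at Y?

Propagate with g7 forced: g1=0, g2=0, g3=0, g4=0, g5=1, g6=0, g7=1 [stuck-at-1].
So Y = 1. (Without the fault it would be 0.)

1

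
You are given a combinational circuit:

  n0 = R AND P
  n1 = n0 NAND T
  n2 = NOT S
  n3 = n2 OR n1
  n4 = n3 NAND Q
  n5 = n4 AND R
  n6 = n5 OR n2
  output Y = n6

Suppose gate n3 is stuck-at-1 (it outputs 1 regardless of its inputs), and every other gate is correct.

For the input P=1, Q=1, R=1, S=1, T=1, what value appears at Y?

0

Propagate with n3 forced: n0=1, n1=0, n2=0, n3=1 [stuck-at-1], n4=0, n5=0, n6=0.
So Y = 0. (Without the fault it would be 1.)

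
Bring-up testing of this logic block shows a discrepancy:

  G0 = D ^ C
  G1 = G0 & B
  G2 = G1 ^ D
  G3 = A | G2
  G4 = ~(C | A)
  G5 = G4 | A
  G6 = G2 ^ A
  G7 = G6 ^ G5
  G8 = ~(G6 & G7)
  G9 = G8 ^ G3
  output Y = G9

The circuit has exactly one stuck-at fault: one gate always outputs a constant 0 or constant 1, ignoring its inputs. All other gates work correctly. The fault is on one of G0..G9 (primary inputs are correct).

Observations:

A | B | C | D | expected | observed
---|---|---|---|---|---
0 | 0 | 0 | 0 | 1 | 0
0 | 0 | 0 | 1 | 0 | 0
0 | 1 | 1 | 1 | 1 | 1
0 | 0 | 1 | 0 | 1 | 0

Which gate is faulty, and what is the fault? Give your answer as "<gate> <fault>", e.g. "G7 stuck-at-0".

G3 stuck-at-1

Fault-free values for test 1 (A=0, B=0, C=0, D=0): G0=0, G1=0, G2=0, G3=0, G4=1, G5=1, G6=0, G7=1, G8=1, G9=1, giving Y=1. Observed 0.
Test 1: faults giving observed 0 are {G1 stuck-at-1, G2 stuck-at-1, G3 stuck-at-1, G8 stuck-at-0, G9 stuck-at-0}.
Test 2 (A=0, B=0, C=0, D=1): fault-free G0=1, G1=0, G2=1, G3=1, G4=1, G5=1, G6=1, G7=0, G8=1, G9=0 → 0; observed 0. Eliminates G1 stuck-at-1, G8 stuck-at-0.
Test 3 (A=0, B=1, C=1, D=1): fault-free G0=0, G1=0, G2=1, G3=1, G4=0, G5=0, G6=1, G7=1, G8=0, G9=1 → 1; observed 1. Eliminates G9 stuck-at-0.
Test 4 (A=0, B=0, C=1, D=0): fault-free G0=1, G1=0, G2=0, G3=0, G4=0, G5=0, G6=0, G7=0, G8=1, G9=1 → 1; observed 0. Eliminates G2 stuck-at-1.
Only G3 stuck-at-1 is consistent with every test.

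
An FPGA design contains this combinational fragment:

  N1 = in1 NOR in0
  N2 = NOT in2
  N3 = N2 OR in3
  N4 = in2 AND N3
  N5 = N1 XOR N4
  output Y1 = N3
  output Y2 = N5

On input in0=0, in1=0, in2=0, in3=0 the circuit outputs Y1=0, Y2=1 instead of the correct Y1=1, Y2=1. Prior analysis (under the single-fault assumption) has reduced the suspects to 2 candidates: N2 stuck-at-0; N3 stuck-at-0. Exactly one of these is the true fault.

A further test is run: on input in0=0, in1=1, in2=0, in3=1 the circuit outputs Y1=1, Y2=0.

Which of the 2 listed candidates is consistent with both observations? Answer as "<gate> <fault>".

N2 stuck-at-0

Evaluate each candidate on input in0=0, in1=1, in2=0, in3=1:
  N2 stuck-at-0: N1=0, N2=0 [stuck-at-0], N3=1, N4=0, N5=0 → Y1=1, Y2=0 — matches
  N3 stuck-at-0: N1=0, N2=1, N3=0 [stuck-at-0], N4=0, N5=0 → Y1=0, Y2=0 — eliminated
Only N2 stuck-at-0 reproduces the observed Y1=1, Y2=0.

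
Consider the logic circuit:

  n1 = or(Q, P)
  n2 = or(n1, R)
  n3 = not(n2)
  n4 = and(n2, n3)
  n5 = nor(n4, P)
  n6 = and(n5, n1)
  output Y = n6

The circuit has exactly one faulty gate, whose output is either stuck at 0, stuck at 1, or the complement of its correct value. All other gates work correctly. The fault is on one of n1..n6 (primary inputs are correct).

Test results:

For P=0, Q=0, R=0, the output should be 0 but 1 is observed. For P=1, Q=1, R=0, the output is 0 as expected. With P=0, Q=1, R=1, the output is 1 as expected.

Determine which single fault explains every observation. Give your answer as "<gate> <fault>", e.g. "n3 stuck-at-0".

Fault-free values for test 1 (P=0, Q=0, R=0): n1=0, n2=0, n3=1, n4=0, n5=1, n6=0, giving Y=0. Observed 1.
Test 1: faults giving observed 1 are {n1 stuck-at-1, n1 inverted output, n6 stuck-at-1, n6 inverted output}.
Test 2 (P=1, Q=1, R=0): fault-free n1=1, n2=1, n3=0, n4=0, n5=0, n6=0 → 0; observed 0. Eliminates n6 stuck-at-1, n6 inverted output.
Test 3 (P=0, Q=1, R=1): fault-free n1=1, n2=1, n3=0, n4=0, n5=1, n6=1 → 1; observed 1. Eliminates n1 inverted output.
Only n1 stuck-at-1 is consistent with every test.

n1 stuck-at-1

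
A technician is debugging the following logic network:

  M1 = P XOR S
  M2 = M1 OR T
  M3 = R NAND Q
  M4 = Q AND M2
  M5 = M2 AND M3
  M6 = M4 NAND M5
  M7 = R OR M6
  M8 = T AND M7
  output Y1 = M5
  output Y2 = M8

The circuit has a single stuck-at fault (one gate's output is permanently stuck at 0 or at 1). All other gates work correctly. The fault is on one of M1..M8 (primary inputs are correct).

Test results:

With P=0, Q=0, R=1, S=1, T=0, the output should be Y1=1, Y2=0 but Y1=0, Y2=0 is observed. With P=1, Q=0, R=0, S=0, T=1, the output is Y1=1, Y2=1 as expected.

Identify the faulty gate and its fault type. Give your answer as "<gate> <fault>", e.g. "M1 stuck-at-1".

M1 stuck-at-0

Fault-free values for test 1 (P=0, Q=0, R=1, S=1, T=0): M1=1, M2=1, M3=1, M4=0, M5=1, M6=1, M7=1, M8=0, giving Y1=1, Y2=0. Observed Y1=0, Y2=0.
Test 1: faults giving observed Y1=0, Y2=0 are {M1 stuck-at-0, M2 stuck-at-0, M3 stuck-at-0, M5 stuck-at-0}.
Test 2 (P=1, Q=0, R=0, S=0, T=1): fault-free M1=1, M2=1, M3=1, M4=0, M5=1, M6=1, M7=1, M8=1 → Y1=1, Y2=1; observed Y1=1, Y2=1. Eliminates M2 stuck-at-0, M3 stuck-at-0, M5 stuck-at-0.
Only M1 stuck-at-0 is consistent with every test.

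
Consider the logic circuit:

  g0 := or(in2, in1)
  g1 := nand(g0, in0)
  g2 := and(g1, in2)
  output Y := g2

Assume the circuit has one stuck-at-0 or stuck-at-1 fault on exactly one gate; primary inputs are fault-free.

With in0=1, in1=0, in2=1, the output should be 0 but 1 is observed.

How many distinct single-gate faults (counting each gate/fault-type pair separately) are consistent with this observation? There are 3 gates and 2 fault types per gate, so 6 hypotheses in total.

3

Fault-free: g0=1, g1=0, g2=0 → 0. Observed 1.
  g0 stuck-at-0: output 1 ✓
  g0 stuck-at-1: output 0 ✗
  g1 stuck-at-0: output 0 ✗
  g1 stuck-at-1: output 1 ✓
  g2 stuck-at-0: output 0 ✗
  g2 stuck-at-1: output 1 ✓
Consistent faults: {g0 stuck-at-0, g1 stuck-at-1, g2 stuck-at-1} — 3 in all.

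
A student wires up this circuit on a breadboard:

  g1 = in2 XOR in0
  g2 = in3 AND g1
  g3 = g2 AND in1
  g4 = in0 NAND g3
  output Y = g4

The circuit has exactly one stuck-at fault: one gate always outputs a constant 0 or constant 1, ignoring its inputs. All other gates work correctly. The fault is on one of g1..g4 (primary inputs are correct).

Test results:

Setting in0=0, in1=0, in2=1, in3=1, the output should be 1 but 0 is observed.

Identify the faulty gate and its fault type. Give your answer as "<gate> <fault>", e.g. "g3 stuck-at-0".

g4 stuck-at-0

Fault-free values for test 1 (in0=0, in1=0, in2=1, in3=1): g1=1, g2=1, g3=0, g4=1, giving Y=1. Observed 0.
Test 1: faults giving observed 0 are {g4 stuck-at-0}.
Only g4 stuck-at-0 is consistent with every test.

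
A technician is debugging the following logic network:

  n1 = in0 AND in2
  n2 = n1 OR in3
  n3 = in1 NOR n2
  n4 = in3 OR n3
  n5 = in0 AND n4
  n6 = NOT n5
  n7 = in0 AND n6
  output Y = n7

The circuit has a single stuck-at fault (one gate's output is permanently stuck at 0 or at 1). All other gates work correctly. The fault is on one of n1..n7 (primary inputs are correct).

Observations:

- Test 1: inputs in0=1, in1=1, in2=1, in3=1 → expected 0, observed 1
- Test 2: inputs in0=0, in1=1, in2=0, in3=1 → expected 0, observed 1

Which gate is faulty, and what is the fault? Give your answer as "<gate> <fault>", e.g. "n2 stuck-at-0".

Fault-free values for test 1 (in0=1, in1=1, in2=1, in3=1): n1=1, n2=1, n3=0, n4=1, n5=1, n6=0, n7=0, giving Y=0. Observed 1.
Test 1: faults giving observed 1 are {n4 stuck-at-0, n5 stuck-at-0, n6 stuck-at-1, n7 stuck-at-1}.
Test 2 (in0=0, in1=1, in2=0, in3=1): fault-free n1=0, n2=1, n3=0, n4=1, n5=0, n6=1, n7=0 → 0; observed 1. Eliminates n4 stuck-at-0, n5 stuck-at-0, n6 stuck-at-1.
Only n7 stuck-at-1 is consistent with every test.

n7 stuck-at-1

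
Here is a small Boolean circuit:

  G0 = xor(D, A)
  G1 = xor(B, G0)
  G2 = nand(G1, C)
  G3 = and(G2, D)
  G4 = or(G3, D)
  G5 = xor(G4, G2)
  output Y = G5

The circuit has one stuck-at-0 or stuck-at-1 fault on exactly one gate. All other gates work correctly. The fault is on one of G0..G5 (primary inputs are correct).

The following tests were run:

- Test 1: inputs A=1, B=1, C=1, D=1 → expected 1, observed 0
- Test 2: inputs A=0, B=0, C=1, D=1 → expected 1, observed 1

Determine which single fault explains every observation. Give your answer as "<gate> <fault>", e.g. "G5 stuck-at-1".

Fault-free values for test 1 (A=1, B=1, C=1, D=1): G0=0, G1=1, G2=0, G3=0, G4=1, G5=1, giving Y=1. Observed 0.
Test 1: faults giving observed 0 are {G0 stuck-at-1, G1 stuck-at-0, G2 stuck-at-1, G4 stuck-at-0, G5 stuck-at-0}.
Test 2 (A=0, B=0, C=1, D=1): fault-free G0=1, G1=1, G2=0, G3=0, G4=1, G5=1 → 1; observed 1. Eliminates G1 stuck-at-0, G2 stuck-at-1, G4 stuck-at-0, G5 stuck-at-0.
Only G0 stuck-at-1 is consistent with every test.

G0 stuck-at-1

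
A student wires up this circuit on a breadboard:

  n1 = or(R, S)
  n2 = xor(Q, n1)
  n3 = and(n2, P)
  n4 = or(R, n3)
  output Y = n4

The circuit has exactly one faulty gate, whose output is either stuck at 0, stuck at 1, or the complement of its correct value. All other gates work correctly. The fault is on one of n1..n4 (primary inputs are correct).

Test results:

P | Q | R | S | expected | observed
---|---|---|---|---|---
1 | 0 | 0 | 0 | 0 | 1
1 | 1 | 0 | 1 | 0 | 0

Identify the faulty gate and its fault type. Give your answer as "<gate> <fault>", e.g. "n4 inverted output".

n1 stuck-at-1

Fault-free values for test 1 (P=1, Q=0, R=0, S=0): n1=0, n2=0, n3=0, n4=0, giving Y=0. Observed 1.
Test 1: faults giving observed 1 are {n1 stuck-at-1, n1 inverted output, n2 stuck-at-1, n2 inverted output, n3 stuck-at-1, n3 inverted output, n4 stuck-at-1, n4 inverted output}.
Test 2 (P=1, Q=1, R=0, S=1): fault-free n1=1, n2=0, n3=0, n4=0 → 0; observed 0. Eliminates n1 inverted output, n2 stuck-at-1, n2 inverted output, n3 stuck-at-1, n3 inverted output, n4 stuck-at-1, n4 inverted output.
Only n1 stuck-at-1 is consistent with every test.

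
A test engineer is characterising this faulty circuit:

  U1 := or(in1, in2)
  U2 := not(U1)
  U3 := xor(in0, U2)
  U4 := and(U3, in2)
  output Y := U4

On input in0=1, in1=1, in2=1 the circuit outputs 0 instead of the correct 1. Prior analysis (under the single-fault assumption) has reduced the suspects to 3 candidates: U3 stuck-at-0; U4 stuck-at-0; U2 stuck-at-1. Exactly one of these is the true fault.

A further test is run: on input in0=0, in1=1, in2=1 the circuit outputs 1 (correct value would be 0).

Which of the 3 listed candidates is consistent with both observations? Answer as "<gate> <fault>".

U2 stuck-at-1

Evaluate each candidate on input in0=0, in1=1, in2=1:
  U3 stuck-at-0: U1=1, U2=0, U3=0 [stuck-at-0], U4=0 → 0 — eliminated
  U4 stuck-at-0: U1=1, U2=0, U3=0, U4=0 [stuck-at-0] → 0 — eliminated
  U2 stuck-at-1: U1=1, U2=1 [stuck-at-1], U3=1, U4=1 → 1 — matches
Only U2 stuck-at-1 reproduces the observed 1.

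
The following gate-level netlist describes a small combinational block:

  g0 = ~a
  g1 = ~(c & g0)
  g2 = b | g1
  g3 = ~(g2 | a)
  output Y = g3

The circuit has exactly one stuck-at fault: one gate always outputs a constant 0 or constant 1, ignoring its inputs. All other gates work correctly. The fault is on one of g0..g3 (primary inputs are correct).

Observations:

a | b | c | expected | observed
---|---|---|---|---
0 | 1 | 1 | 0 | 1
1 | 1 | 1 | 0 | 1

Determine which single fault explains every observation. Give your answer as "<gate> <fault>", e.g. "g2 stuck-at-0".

Fault-free values for test 1 (a=0, b=1, c=1): g0=1, g1=0, g2=1, g3=0, giving Y=0. Observed 1.
Test 1: faults giving observed 1 are {g2 stuck-at-0, g3 stuck-at-1}.
Test 2 (a=1, b=1, c=1): fault-free g0=0, g1=1, g2=1, g3=0 → 0; observed 1. Eliminates g2 stuck-at-0.
Only g3 stuck-at-1 is consistent with every test.

g3 stuck-at-1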